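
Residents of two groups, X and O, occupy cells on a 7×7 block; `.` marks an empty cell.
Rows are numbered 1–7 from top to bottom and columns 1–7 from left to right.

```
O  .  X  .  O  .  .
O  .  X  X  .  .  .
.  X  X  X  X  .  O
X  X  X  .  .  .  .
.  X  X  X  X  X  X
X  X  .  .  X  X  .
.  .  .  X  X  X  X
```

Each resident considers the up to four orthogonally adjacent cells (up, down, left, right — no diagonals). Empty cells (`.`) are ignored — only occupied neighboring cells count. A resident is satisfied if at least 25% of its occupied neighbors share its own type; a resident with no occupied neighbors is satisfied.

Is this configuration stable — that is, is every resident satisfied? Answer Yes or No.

(1,1)O 1/1 ✓
(1,3)X 1/1 ✓
(1,5)O 0/0 ✓
(2,1)O 1/1 ✓
(2,3)X 3/3 ✓
(2,4)X 2/2 ✓
(3,2)X 2/2 ✓
(3,3)X 4/4 ✓
(3,4)X 3/3 ✓
(3,5)X 1/1 ✓
(3,7)O 0/0 ✓
(4,1)X 1/1 ✓
(4,2)X 4/4 ✓
(4,3)X 3/3 ✓
(5,2)X 3/3 ✓
(5,3)X 3/3 ✓
(5,4)X 2/2 ✓
(5,5)X 3/3 ✓
(5,6)X 3/3 ✓
(5,7)X 1/1 ✓
(6,1)X 1/1 ✓
(6,2)X 2/2 ✓
(6,5)X 3/3 ✓
(6,6)X 3/3 ✓
(7,4)X 1/1 ✓
(7,5)X 3/3 ✓
(7,6)X 3/3 ✓
(7,7)X 1/1 ✓
All meet the threshold, so the configuration is stable.

Yes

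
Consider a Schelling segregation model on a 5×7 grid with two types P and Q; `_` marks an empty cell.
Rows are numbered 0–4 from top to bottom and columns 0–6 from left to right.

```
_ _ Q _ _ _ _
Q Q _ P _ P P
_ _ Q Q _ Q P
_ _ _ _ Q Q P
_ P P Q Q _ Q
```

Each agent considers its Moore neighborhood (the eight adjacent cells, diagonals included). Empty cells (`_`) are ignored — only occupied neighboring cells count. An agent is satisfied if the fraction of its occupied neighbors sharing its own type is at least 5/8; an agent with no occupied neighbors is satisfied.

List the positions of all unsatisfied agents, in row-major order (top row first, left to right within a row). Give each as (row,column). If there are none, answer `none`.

(0,2), (1,3), (2,5), (2,6), (3,6), (4,2), (4,6)

Row 0: (0,2)Q 1/2 not
Row 1: (1,0)Q 1/1 satisfied · (1,1)Q 3/3 satisfied · (1,3)P 0/3 not · (1,5)P 2/3 satisfied · (1,6)P 2/3 satisfied
Row 2: (2,2)Q 2/3 satisfied · (2,3)Q 2/3 satisfied · (2,5)Q 2/6 not · (2,6)P 3/5 not
Row 3: (3,4)Q 5/5 satisfied · (3,5)Q 4/6 satisfied · (3,6)P 1/4 not
Row 4: (4,1)P 1/1 satisfied · (4,2)P 1/2 not · (4,3)Q 2/3 satisfied · (4,4)Q 3/3 satisfied · (4,6)Q 1/2 not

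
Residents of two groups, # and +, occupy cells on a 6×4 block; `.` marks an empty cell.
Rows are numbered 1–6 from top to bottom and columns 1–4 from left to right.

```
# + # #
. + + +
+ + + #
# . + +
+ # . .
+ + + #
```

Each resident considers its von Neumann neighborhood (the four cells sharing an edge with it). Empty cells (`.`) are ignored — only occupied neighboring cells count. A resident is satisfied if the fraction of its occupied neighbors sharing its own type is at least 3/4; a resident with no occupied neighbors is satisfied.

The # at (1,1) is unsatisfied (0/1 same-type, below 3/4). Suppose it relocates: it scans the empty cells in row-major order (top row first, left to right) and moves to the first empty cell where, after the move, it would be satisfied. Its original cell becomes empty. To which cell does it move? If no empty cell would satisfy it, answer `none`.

none

Vacating (1,1). Empty cells in order:
  (2,1): 0/2 same-type → still unsatisfied.
  (4,2): 2/4 same-type → still unsatisfied.
  (5,3): 1/3 same-type → still unsatisfied.
  (5,4): 1/2 same-type → still unsatisfied.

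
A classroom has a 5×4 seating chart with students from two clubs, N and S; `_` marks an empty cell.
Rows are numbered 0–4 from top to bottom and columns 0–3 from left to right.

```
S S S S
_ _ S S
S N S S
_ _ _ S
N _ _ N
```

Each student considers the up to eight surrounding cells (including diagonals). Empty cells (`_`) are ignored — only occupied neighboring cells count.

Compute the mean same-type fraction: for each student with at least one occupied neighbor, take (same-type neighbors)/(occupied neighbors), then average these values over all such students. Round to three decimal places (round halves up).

(0,0)S 1/1
(0,1)S 3/3
(0,2)S 4/4
(0,3)S 3/3
(1,2)S 6/7
(1,3)S 5/5
(2,0)S 0/1
(2,1)N 0/3
(2,2)S 4/5
(2,3)S 4/4
(3,3)S 2/3
(4,0)N — no occupied neighbors
(4,3)N 0/1
Sum over 12 students: 1/1 + 3/3 + 4/4 + 3/3 + 6/7 + 5/5 + 0/1 + 0/3 + 4/5 + 4/4 + 2/3 + 0/1 = 874/105; mean = 874/105 ÷ 12 = 437/630 = 0.693650… → 0.694.

0.694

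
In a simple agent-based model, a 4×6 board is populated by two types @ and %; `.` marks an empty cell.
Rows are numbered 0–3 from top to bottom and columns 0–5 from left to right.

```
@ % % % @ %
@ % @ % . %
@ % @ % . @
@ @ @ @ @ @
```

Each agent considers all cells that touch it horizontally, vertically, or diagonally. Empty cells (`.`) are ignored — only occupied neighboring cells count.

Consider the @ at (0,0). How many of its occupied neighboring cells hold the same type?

Occupied neighbors of (0,0): (0,1)=%, (1,0)=@, (1,1)=%.
Same type (@): 1 of 3.

1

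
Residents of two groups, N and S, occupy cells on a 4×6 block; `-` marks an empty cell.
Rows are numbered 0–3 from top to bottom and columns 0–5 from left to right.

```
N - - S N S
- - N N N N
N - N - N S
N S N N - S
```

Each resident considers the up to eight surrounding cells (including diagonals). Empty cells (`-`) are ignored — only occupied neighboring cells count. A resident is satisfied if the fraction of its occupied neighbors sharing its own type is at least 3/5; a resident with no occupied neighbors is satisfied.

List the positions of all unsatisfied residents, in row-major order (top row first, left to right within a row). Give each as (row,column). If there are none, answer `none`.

(0,3), (0,5), (1,4), (2,0), (2,5), (3,0), (3,1), (3,5)

Row 0: (0,0)N 0/0 ✓ · (0,3)S 0/4 ✗ · (0,4)N 3/5 ✓ · (0,5)S 0/3 ✗
Row 1: (1,2)N 2/3 ✓ · (1,3)N 5/6 ✓ · (1,4)N 4/7 ✗ · (1,5)N 3/5 ✓
Row 2: (2,0)N 1/2 ✗ · (2,2)N 4/5 ✓ · (2,4)N 4/6 ✓ · (2,5)S 1/4 ✗
Row 3: (3,0)N 1/2 ✗ · (3,1)S 0/4 ✗ · (3,2)N 2/3 ✓ · (3,3)N 3/3 ✓ · (3,5)S 1/2 ✗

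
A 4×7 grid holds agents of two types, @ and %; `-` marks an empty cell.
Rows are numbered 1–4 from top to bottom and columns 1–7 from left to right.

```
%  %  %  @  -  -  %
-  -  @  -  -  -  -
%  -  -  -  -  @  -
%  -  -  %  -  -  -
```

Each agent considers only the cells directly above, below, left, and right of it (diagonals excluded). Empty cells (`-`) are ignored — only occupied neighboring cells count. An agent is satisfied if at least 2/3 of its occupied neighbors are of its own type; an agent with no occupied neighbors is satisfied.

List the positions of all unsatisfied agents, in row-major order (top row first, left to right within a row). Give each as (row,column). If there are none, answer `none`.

(1,1)% 1/1 ok
(1,2)% 2/2 ok
(1,3)% 1/3 unhappy
(1,4)@ 0/1 unhappy
(1,7)% 0/0 ok
(2,3)@ 0/1 unhappy
(3,1)% 1/1 ok
(3,6)@ 0/0 ok
(4,1)% 1/1 ok
(4,4)% 0/0 ok

(1,3), (1,4), (2,3)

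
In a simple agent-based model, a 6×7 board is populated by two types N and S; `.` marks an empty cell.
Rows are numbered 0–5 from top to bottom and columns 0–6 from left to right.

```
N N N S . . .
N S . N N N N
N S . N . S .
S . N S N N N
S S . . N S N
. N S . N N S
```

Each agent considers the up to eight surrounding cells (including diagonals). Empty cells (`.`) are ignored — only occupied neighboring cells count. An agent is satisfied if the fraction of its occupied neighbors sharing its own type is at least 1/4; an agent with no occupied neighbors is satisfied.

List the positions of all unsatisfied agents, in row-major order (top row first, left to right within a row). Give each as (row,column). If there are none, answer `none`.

Row 0: (0,0)N 2/3 ✓ · (0,1)N 3/4 ✓ · (0,2)N 2/4 ✓ · (0,3)S 0/3 ✗
Row 1: (1,0)N 3/5 ✓ · (1,1)S 1/6 ✗ · (1,3)N 3/4 ✓ · (1,4)N 3/5 ✓ · (1,5)N 2/3 ✓ · (1,6)N 1/2 ✓
Row 2: (2,0)N 1/4 ✓ · (2,1)S 2/5 ✓ · (2,3)N 4/5 ✓ · (2,5)S 0/6 ✗
Row 3: (3,0)S 3/4 ✓ · (3,2)N 1/4 ✓ · (3,3)S 0/4 ✗ · (3,4)N 3/6 ✓ · (3,5)N 4/6 ✓ · (3,6)N 2/4 ✓
Row 4: (4,0)S 2/3 ✓ · (4,1)S 3/5 ✓ · (4,4)N 4/6 ✓ · (4,5)S 1/8 ✗ · (4,6)N 3/5 ✓
Row 5: (5,1)N 0/3 ✗ · (5,2)S 1/2 ✓ · (5,4)N 2/3 ✓ · (5,5)N 3/5 ✓ · (5,6)S 1/3 ✓

(0,3), (1,1), (2,5), (3,3), (4,5), (5,1)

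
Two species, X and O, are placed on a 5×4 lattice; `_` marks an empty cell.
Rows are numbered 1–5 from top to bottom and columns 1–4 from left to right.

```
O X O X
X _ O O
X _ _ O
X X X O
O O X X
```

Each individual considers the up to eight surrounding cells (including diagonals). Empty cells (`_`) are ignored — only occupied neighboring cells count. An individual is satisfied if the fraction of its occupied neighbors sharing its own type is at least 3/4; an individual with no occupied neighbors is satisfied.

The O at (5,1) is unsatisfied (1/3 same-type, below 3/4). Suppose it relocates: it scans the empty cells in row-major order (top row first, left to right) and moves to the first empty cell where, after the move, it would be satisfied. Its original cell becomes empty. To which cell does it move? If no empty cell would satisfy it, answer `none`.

none

Vacating (5,1). Empty cells in order:
  (2,2): 3/6 same-type → still unsatisfied.
  (3,2): 1/6 same-type → still unsatisfied.
  (3,3): 4/6 same-type → still unsatisfied.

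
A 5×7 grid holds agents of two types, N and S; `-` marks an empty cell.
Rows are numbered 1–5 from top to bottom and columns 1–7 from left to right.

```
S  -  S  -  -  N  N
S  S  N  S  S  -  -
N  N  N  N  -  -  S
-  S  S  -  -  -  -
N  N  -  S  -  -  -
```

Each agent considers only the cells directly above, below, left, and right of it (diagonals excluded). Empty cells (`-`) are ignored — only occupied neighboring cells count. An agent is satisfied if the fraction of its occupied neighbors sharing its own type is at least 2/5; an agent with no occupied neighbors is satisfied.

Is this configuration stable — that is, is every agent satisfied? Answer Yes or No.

(1,1)S 1/1 ✓
(1,3)S 0/1 ✗
(1,6)N 1/1 ✓
(1,7)N 1/1 ✓
(2,1)S 2/3 ✓
(2,2)S 1/3 ✗
(2,3)N 1/4 ✗
(2,4)S 1/3 ✗
(2,5)S 1/1 ✓
(3,1)N 1/2 ✓
(3,2)N 2/4 ✓
(3,3)N 3/4 ✓
(3,4)N 1/2 ✓
(3,7)S 0/0 ✓
(4,2)S 1/3 ✗
(4,3)S 1/2 ✓
(5,1)N 1/1 ✓
(5,2)N 1/2 ✓
(5,4)S 0/0 ✓
For instance (1,3) has only 0/1 same-type neighbors, below 2/5.

No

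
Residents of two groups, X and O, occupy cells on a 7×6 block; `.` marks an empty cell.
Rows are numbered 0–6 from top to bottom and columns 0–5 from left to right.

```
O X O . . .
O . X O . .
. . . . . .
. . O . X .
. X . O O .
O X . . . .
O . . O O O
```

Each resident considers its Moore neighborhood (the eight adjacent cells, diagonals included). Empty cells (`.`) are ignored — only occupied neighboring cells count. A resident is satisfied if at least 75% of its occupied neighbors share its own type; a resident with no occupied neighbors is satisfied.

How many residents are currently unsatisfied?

14

Row 0: (0,0)O 1/2 ✗ · (0,1)X 1/4 ✗ · (0,2)O 1/3 ✗
Row 1: (1,0)O 1/2 ✗ · (1,2)X 1/3 ✗ · (1,3)O 1/2 ✗
Row 3: (3,2)O 1/2 ✗ · (3,4)X 0/2 ✗
Row 4: (4,1)X 1/3 ✗ · (4,3)O 2/3 ✗ · (4,4)O 1/2 ✗
Row 5: (5,0)O 1/3 ✗ · (5,1)X 1/3 ✗
Row 6: (6,0)O 1/2 ✗ · (6,3)O 1/1 ✓ · (6,4)O 2/2 ✓ · (6,5)O 1/1 ✓
Unsatisfied: (0,0), (0,1), (0,2), (1,0), (1,2), (1,3), (3,2), (3,4), (4,1), (4,3), (4,4), (5,0), (5,1), (6,0) — 14 in total.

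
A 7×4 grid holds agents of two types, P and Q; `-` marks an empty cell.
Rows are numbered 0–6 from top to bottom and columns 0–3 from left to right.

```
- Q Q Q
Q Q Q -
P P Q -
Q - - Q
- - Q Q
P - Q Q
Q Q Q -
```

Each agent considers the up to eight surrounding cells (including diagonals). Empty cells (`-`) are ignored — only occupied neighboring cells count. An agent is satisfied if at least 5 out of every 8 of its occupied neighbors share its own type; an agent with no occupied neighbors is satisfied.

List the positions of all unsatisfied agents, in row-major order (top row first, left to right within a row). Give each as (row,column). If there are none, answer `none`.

Row 0: (0,1)Q 4/4 ok · (0,2)Q 4/4 ok · (0,3)Q 2/2 ok
Row 1: (1,0)Q 2/4 unhappy · (1,1)Q 5/7 ok · (1,2)Q 5/6 ok
Row 2: (2,0)P 1/4 unhappy · (2,1)P 1/6 unhappy · (2,2)Q 3/4 ok
Row 3: (3,0)Q 0/2 unhappy · (3,3)Q 3/3 ok
Row 4: (4,2)Q 4/4 ok · (4,3)Q 4/4 ok
Row 5: (5,0)P 0/2 unhappy · (5,2)Q 5/5 ok · (5,3)Q 4/4 ok
Row 6: (6,0)Q 1/2 unhappy · (6,1)Q 3/4 ok · (6,2)Q 3/3 ok

(1,0), (2,0), (2,1), (3,0), (5,0), (6,0)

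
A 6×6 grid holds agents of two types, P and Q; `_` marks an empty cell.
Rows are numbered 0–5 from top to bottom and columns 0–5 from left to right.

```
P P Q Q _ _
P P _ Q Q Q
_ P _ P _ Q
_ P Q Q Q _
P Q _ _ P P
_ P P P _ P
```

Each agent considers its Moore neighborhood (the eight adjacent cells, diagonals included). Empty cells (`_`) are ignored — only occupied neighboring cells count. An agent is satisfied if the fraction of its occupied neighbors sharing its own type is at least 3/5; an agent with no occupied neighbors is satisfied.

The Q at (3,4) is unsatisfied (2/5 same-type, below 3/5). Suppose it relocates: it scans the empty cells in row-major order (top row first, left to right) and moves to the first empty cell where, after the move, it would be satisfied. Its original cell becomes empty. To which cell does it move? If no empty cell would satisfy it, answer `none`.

(0,4)

Vacating (3,4). Empty cells in order:
  (0,4): 4/4 same-type → satisfied — stop here.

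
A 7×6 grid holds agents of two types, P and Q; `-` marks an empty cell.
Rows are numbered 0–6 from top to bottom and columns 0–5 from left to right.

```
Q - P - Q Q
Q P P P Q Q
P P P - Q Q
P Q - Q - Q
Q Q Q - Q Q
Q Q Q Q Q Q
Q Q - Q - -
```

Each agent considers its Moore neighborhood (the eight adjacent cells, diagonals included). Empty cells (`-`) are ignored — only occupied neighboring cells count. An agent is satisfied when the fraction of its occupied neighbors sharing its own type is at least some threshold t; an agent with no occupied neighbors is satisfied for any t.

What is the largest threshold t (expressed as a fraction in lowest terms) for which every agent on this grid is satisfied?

(0,0)Q 1/2
(0,2)P 3/3
(0,4)Q 3/4
(0,5)Q 3/3
(1,0)Q 1/4
(1,1)P 5/7
(1,2)P 5/5
(1,3)P 3/6
(1,4)Q 5/6
(1,5)Q 5/5
(2,0)P 3/5
(2,1)P 5/7
(2,2)P 4/6
(2,4)Q 5/6
(2,5)Q 4/4
(3,0)P 2/5
(3,1)Q 3/7
(3,3)Q 3/4
(3,5)Q 4/4
(4,0)Q 4/5
(4,1)Q 6/7
(4,2)Q 6/6
(4,4)Q 6/6
(4,5)Q 4/4
(5,0)Q 5/5
(5,1)Q 7/7
(5,2)Q 6/6
(5,3)Q 5/5
(5,4)Q 5/5
(5,5)Q 3/3
(6,0)Q 3/3
(6,1)Q 4/4
(6,3)Q 3/3
The smallest same-type fraction is 1/4 at (1,0), which reduces to 1/4. Any threshold above that leaves this agent unsatisfied.

1/4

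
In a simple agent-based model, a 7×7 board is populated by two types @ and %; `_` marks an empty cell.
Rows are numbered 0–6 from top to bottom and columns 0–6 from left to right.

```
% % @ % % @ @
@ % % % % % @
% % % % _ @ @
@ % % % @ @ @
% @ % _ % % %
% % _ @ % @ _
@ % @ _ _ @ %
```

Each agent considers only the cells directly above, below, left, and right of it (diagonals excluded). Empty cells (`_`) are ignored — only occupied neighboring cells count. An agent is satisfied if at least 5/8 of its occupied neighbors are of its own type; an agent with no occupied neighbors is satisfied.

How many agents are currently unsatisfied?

(0,0)% 1/2 not
(0,1)% 2/3 satisfied
(0,2)@ 0/3 not
(0,3)% 2/3 satisfied
(0,4)% 2/3 satisfied
(0,5)@ 1/3 not
(0,6)@ 2/2 satisfied
(1,0)@ 0/3 not
(1,1)% 3/4 satisfied
(1,2)% 3/4 satisfied
(1,3)% 4/4 satisfied
(1,4)% 3/3 satisfied
(1,5)% 1/4 not
(1,6)@ 2/3 satisfied
(2,0)% 1/3 not
(2,1)% 4/4 satisfied
(2,2)% 4/4 satisfied
(2,3)% 3/3 satisfied
(2,5)@ 2/3 satisfied
(2,6)@ 3/3 satisfied
(3,0)@ 0/3 not
(3,1)% 2/4 not
(3,2)% 4/4 satisfied
(3,3)% 2/3 satisfied
(3,4)@ 1/3 not
(3,5)@ 3/4 satisfied
(3,6)@ 2/3 satisfied
(4,0)% 1/3 not
(4,1)@ 0/4 not
(4,2)% 1/2 not
(4,4)% 2/3 satisfied
(4,5)% 2/4 not
(4,6)% 1/2 not
(5,0)% 2/3 satisfied
(5,1)% 2/3 satisfied
(5,3)@ 0/1 not
(5,4)% 1/3 not
(5,5)@ 1/3 not
(6,0)@ 0/2 not
(6,1)% 1/3 not
(6,2)@ 0/1 not
(6,5)@ 1/2 not
(6,6)% 0/1 not
Unsatisfied: (0,0), (0,2), (0,5), (1,0), (1,5), (2,0), (3,0), (3,1), (3,4), (4,0), (4,1), (4,2), (4,5), (4,6), (5,3), (5,4), (5,5), (6,0), (6,1), (6,2), (6,5), (6,6) — 22 in total.

22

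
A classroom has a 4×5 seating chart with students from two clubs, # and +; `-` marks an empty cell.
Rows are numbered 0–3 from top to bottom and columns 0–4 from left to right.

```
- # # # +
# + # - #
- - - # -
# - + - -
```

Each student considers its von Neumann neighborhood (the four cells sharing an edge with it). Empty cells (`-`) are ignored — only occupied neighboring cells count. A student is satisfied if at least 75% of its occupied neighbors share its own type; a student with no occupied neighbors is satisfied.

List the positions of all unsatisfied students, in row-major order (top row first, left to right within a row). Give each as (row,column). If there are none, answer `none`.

Row 0: (0,1)# 1/2 unhappy · (0,2)# 3/3 ok · (0,3)# 1/2 unhappy · (0,4)+ 0/2 unhappy
Row 1: (1,0)# 0/1 unhappy · (1,1)+ 0/3 unhappy · (1,2)# 1/2 unhappy · (1,4)# 0/1 unhappy
Row 2: (2,3)# 0/0 ok
Row 3: (3,0)# 0/0 ok · (3,2)+ 0/0 ok

(0,1), (0,3), (0,4), (1,0), (1,1), (1,2), (1,4)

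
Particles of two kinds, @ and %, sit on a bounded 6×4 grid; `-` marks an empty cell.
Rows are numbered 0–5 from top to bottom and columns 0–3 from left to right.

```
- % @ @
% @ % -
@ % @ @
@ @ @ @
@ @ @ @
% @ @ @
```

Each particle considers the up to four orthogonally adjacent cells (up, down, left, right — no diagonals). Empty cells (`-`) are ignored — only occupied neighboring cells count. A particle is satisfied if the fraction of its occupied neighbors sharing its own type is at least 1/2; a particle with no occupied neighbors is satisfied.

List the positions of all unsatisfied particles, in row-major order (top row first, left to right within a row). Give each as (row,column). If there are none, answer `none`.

Row 0: (0,1)% 0/2 ✗ · (0,2)@ 1/3 ✗ · (0,3)@ 1/1 ✓
Row 1: (1,0)% 0/2 ✗ · (1,1)@ 0/4 ✗ · (1,2)% 0/3 ✗
Row 2: (2,0)@ 1/3 ✗ · (2,1)% 0/4 ✗ · (2,2)@ 2/4 ✓ · (2,3)@ 2/2 ✓
Row 3: (3,0)@ 3/3 ✓ · (3,1)@ 3/4 ✓ · (3,2)@ 4/4 ✓ · (3,3)@ 3/3 ✓
Row 4: (4,0)@ 2/3 ✓ · (4,1)@ 4/4 ✓ · (4,2)@ 4/4 ✓ · (4,3)@ 3/3 ✓
Row 5: (5,0)% 0/2 ✗ · (5,1)@ 2/3 ✓ · (5,2)@ 3/3 ✓ · (5,3)@ 2/2 ✓

(0,1), (0,2), (1,0), (1,1), (1,2), (2,0), (2,1), (5,0)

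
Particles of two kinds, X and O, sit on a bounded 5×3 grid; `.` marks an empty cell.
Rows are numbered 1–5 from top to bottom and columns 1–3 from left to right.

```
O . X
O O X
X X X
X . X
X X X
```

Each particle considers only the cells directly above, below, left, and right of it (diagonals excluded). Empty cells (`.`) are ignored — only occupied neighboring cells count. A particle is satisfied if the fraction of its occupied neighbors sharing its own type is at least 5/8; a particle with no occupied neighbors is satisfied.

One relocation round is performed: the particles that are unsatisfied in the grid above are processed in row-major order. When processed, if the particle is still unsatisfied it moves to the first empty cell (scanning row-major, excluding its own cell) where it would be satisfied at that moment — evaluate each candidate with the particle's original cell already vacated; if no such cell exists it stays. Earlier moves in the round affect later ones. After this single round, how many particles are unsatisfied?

1

Initially unsatisfied (in order): (2,2).
  (2,2): no empty cell satisfies it; stays.
Resulting grid:
O . X
O O X
X X X
X . X
X X X
Unsatisfied now: (2,2).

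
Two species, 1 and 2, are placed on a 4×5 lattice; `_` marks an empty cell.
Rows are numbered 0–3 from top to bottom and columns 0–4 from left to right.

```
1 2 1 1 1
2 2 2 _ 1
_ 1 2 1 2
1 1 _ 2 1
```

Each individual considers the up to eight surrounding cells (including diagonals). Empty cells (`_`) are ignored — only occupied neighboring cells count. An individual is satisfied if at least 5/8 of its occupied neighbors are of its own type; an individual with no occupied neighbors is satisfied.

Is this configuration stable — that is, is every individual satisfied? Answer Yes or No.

Row 0: (0,0)1 0/3 unhappy · (0,1)2 3/5 unhappy · (0,2)1 1/4 unhappy · (0,3)1 3/4 ok · (0,4)1 2/2 ok
Row 1: (1,0)2 2/4 unhappy · (1,1)2 4/7 unhappy · (1,2)2 3/7 unhappy · (1,4)1 3/4 ok
Row 2: (2,1)1 2/6 unhappy · (2,2)2 3/6 unhappy · (2,3)1 2/6 unhappy · (2,4)2 1/4 unhappy
Row 3: (3,0)1 2/2 ok · (3,1)1 2/3 ok · (3,3)2 2/4 unhappy · (3,4)1 1/3 unhappy
For instance (0,0) has only 0/3 same-type neighbors, below 5/8.

No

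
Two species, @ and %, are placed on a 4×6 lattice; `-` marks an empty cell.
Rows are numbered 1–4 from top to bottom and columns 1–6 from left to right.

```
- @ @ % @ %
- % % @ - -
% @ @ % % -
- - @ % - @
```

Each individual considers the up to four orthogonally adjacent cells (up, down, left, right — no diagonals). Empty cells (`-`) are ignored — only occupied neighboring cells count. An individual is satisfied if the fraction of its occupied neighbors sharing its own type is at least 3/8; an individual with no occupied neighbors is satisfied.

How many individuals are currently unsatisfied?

9

Row 1: (1,2)@ 1/2 ok · (1,3)@ 1/3 unhappy · (1,4)% 0/3 unhappy · (1,5)@ 0/2 unhappy · (1,6)% 0/1 unhappy
Row 2: (2,2)% 1/3 unhappy · (2,3)% 1/4 unhappy · (2,4)@ 0/3 unhappy
Row 3: (3,1)% 0/1 unhappy · (3,2)@ 1/3 unhappy · (3,3)@ 2/4 ok · (3,4)% 2/4 ok · (3,5)% 1/1 ok
Row 4: (4,3)@ 1/2 ok · (4,4)% 1/2 ok · (4,6)@ 0/0 ok
Unsatisfied: (1,3), (1,4), (1,5), (1,6), (2,2), (2,3), (2,4), (3,1), (3,2) — 9 in total.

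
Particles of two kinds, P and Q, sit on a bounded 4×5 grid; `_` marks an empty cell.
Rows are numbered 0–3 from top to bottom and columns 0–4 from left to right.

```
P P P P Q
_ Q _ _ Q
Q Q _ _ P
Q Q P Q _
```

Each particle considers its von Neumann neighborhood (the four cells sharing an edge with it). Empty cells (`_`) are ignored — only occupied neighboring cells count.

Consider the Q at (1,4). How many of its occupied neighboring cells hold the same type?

Occupied neighbors of (1,4): (0,4)=Q, (2,4)=P.
Same type (Q): 1 of 2.

1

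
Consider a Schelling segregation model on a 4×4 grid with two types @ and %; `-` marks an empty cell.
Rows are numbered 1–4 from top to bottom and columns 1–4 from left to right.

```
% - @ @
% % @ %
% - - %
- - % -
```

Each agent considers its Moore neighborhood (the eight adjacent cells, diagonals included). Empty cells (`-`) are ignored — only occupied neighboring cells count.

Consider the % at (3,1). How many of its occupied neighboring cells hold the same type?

Occupied neighbors of (3,1): (2,1)=%, (2,2)=%.
Same type (%): 2 of 2.

2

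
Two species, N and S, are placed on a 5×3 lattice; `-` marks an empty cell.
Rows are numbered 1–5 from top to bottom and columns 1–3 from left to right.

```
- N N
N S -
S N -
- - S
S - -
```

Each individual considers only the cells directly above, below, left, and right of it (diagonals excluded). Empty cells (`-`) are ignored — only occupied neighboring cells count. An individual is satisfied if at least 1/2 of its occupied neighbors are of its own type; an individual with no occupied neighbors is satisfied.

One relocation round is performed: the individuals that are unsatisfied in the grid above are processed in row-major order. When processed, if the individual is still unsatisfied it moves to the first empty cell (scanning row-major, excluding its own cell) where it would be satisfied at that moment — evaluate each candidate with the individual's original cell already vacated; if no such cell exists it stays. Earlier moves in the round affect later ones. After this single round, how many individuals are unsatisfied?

Initially unsatisfied (in order): (2,1), (2,2), (3,1), (3,2).
  (2,1) → (1,1).
  (2,2) → (2,1).
  (3,1): now satisfied by earlier moves; stays.
  (3,2) → (2,2).
Resulting grid:
N N N
S N -
S - -
- - S
S - -
Unsatisfied now: (2,1).

1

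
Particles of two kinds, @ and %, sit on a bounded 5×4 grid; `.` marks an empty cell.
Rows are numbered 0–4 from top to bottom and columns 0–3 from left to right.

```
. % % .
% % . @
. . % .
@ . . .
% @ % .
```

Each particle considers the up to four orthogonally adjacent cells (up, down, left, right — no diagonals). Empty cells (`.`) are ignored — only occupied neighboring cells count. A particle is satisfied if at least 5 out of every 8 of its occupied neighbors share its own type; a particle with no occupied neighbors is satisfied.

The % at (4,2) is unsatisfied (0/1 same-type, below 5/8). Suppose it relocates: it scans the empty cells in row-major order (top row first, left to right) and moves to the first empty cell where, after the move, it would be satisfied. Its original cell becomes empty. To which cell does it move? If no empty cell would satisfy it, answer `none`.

Vacating (4,2). Empty cells in order:
  (0,0): 2/2 same-type → satisfied — stop here.

(0,0)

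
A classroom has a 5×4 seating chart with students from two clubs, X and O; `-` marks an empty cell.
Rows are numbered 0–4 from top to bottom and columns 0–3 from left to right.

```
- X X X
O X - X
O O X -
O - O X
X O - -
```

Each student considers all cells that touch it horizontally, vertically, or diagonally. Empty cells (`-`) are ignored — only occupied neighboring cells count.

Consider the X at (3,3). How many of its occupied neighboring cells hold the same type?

1

Occupied neighbors of (3,3): (2,2)=X, (3,2)=O.
Same type (X): 1 of 2.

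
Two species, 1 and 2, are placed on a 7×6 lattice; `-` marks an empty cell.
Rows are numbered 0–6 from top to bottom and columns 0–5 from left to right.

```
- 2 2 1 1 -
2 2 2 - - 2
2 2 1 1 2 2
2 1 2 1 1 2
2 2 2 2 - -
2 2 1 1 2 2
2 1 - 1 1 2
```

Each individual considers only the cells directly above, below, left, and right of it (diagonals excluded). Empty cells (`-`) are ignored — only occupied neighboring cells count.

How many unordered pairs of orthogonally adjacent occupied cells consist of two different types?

Scan each occupied cell's neighbors to the right and below so each pair is counted once.
From row 0: 1 unlike of 5 pairs (running 1/5).
From row 1: 1 unlike of 6 pairs (running 2/11).
From row 2: 5 unlike of 11 pairs (running 7/22).
From row 3: 6 unlike of 9 pairs (running 13/31).
From row 4: 2 unlike of 7 pairs (running 15/38).
From row 5: 4 unlike of 10 pairs (running 19/48).
From row 6: 2 unlike of 3 pairs (running 21/51).
Total adjacent occupied pairs: 51; unlike-type pairs: 21.

21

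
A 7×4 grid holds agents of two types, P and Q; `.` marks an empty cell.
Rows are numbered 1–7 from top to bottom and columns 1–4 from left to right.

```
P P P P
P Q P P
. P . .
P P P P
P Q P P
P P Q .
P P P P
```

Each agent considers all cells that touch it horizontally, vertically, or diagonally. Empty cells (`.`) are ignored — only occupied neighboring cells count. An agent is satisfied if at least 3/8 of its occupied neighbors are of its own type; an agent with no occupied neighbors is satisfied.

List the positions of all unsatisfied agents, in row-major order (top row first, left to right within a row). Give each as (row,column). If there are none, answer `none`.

(2,2), (5,2), (6,3)

(1,1)P 2/3 ✓
(1,2)P 4/5 ✓
(1,3)P 4/5 ✓
(1,4)P 3/3 ✓
(2,1)P 3/4 ✓
(2,2)Q 0/6 ✗
(2,3)P 5/6 ✓
(2,4)P 3/3 ✓
(3,2)P 5/6 ✓
(4,1)P 3/4 ✓
(4,2)P 5/6 ✓
(4,3)P 5/6 ✓
(4,4)P 3/3 ✓
(5,1)P 4/5 ✓
(5,2)Q 1/8 ✗
(5,3)P 5/7 ✓
(5,4)P 3/4 ✓
(6,1)P 4/5 ✓
(6,2)P 6/8 ✓
(6,3)Q 1/7 ✗
(7,1)P 3/3 ✓
(7,2)P 4/5 ✓
(7,3)P 3/4 ✓
(7,4)P 1/2 ✓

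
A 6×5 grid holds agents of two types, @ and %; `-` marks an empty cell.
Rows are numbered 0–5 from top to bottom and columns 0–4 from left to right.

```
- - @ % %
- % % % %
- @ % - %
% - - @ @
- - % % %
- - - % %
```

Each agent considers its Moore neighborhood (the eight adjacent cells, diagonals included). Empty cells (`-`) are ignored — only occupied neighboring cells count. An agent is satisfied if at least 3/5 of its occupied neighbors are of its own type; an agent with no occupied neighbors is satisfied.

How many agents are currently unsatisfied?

7

(0,2)@ 0/4 unhappy
(0,3)% 4/5 ok
(0,4)% 3/3 ok
(1,1)% 2/4 unhappy
(1,2)% 4/6 ok
(1,3)% 6/7 ok
(1,4)% 4/4 ok
(2,1)@ 0/4 unhappy
(2,2)% 3/5 ok
(2,4)% 2/4 unhappy
(3,0)% 0/1 unhappy
(3,3)@ 1/6 unhappy
(3,4)@ 1/4 unhappy
(4,2)% 2/3 ok
(4,3)% 4/6 ok
(4,4)% 3/5 ok
(5,3)% 4/4 ok
(5,4)% 3/3 ok
Unsatisfied: (0,2), (1,1), (2,1), (2,4), (3,0), (3,3), (3,4) — 7 in total.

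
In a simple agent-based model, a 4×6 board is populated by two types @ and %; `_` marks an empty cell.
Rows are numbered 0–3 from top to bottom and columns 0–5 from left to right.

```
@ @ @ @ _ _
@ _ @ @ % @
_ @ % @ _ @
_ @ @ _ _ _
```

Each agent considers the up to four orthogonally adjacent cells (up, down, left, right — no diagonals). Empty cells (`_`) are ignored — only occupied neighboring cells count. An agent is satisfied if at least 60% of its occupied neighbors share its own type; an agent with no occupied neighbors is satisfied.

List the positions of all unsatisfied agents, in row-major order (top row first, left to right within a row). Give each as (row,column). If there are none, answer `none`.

(1,4), (1,5), (2,1), (2,2), (2,3), (3,2)

(0,0)@ 2/2 ok
(0,1)@ 2/2 ok
(0,2)@ 3/3 ok
(0,3)@ 2/2 ok
(1,0)@ 1/1 ok
(1,2)@ 2/3 ok
(1,3)@ 3/4 ok
(1,4)% 0/2 unhappy
(1,5)@ 1/2 unhappy
(2,1)@ 1/2 unhappy
(2,2)% 0/4 unhappy
(2,3)@ 1/2 unhappy
(2,5)@ 1/1 ok
(3,1)@ 2/2 ok
(3,2)@ 1/2 unhappy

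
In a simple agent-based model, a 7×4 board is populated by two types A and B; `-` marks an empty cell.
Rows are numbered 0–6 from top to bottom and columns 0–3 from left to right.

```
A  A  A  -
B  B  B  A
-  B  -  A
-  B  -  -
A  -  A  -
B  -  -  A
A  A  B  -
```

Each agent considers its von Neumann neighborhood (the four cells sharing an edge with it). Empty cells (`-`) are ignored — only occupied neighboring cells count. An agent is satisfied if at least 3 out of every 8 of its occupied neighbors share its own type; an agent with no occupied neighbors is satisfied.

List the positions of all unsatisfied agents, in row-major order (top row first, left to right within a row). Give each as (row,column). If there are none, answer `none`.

Row 0: (0,0)A 1/2 ok · (0,1)A 2/3 ok · (0,2)A 1/2 ok
Row 1: (1,0)B 1/2 ok · (1,1)B 3/4 ok · (1,2)B 1/3 unhappy · (1,3)A 1/2 ok
Row 2: (2,1)B 2/2 ok · (2,3)A 1/1 ok
Row 3: (3,1)B 1/1 ok
Row 4: (4,0)A 0/1 unhappy · (4,2)A 0/0 ok
Row 5: (5,0)B 0/2 unhappy · (5,3)A 0/0 ok
Row 6: (6,0)A 1/2 ok · (6,1)A 1/2 ok · (6,2)B 0/1 unhappy

(1,2), (4,0), (5,0), (6,2)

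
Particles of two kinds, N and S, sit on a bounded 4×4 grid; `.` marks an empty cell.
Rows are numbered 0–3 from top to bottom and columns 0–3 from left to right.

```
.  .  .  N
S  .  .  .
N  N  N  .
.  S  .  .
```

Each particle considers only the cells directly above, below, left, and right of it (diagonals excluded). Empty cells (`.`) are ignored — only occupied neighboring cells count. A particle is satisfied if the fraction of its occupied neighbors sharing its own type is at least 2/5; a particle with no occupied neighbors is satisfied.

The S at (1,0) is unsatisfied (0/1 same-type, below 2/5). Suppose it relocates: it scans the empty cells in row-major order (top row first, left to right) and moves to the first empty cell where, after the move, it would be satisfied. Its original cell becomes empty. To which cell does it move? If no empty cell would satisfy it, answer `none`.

Vacating (1,0). Empty cells in order:
  (0,0): 0/0 same-type → satisfied — stop here.

(0,0)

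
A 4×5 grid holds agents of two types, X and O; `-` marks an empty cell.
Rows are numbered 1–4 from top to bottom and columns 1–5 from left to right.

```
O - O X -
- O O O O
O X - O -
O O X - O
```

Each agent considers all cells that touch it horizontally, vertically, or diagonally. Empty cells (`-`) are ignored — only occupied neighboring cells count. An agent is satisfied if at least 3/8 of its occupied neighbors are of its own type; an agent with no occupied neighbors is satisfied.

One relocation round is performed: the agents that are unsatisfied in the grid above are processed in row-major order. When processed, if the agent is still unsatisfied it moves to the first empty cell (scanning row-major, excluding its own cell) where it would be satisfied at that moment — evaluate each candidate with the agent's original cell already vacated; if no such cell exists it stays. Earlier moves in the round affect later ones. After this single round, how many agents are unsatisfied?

3

Initially unsatisfied (in order): (1,4), (3,2), (4,3).
  (1,4): no empty cell satisfies it; stays.
  (3,2): no empty cell satisfies it; stays.
  (4,3): no empty cell satisfies it; stays.
Resulting grid:
O - O X -
- O O O O
O X - O -
O O X - O
Unsatisfied now: (1,4), (3,2), (4,3).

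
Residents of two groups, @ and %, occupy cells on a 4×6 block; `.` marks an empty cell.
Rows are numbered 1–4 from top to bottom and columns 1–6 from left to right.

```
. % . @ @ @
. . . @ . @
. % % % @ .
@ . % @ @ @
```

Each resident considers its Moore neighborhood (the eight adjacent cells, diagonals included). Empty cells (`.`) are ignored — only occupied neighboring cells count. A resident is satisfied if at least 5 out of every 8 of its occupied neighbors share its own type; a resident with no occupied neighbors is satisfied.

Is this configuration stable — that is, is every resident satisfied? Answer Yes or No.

No

(1,2)% 0/0 satisfied
(1,4)@ 2/2 satisfied
(1,5)@ 4/4 satisfied
(1,6)@ 2/2 satisfied
(2,4)@ 3/5 not
(2,6)@ 3/3 satisfied
(3,2)% 2/3 satisfied
(3,3)% 3/5 not
(3,4)% 2/6 not
(3,5)@ 5/6 satisfied
(4,1)@ 0/1 not
(4,3)% 3/4 satisfied
(4,4)@ 2/5 not
(4,5)@ 3/4 satisfied
(4,6)@ 2/2 satisfied
For instance (2,4) has only 3/5 same-type neighbors, below 5/8.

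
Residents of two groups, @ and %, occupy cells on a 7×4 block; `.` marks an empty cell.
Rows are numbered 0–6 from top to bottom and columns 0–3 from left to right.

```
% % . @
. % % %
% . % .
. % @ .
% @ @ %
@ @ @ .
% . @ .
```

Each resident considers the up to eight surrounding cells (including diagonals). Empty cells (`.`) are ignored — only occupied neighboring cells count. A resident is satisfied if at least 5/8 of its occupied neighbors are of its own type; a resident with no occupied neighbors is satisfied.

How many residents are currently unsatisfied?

Row 0: (0,0)% 2/2 ok · (0,1)% 3/3 ok · (0,3)@ 0/2 unhappy
Row 1: (1,1)% 5/5 ok · (1,2)% 4/5 ok · (1,3)% 2/3 ok
Row 2: (2,0)% 2/2 ok · (2,2)% 4/5 ok
Row 3: (3,1)% 3/6 unhappy · (3,2)@ 2/5 unhappy
Row 4: (4,0)% 1/4 unhappy · (4,1)@ 5/7 ok · (4,2)@ 4/6 ok · (4,3)% 0/3 unhappy
Row 5: (5,0)@ 2/4 unhappy · (5,1)@ 5/7 ok · (5,2)@ 4/5 ok
Row 6: (6,0)% 0/2 unhappy · (6,2)@ 2/2 ok
Unsatisfied: (0,3), (3,1), (3,2), (4,0), (4,3), (5,0), (6,0) — 7 in total.

7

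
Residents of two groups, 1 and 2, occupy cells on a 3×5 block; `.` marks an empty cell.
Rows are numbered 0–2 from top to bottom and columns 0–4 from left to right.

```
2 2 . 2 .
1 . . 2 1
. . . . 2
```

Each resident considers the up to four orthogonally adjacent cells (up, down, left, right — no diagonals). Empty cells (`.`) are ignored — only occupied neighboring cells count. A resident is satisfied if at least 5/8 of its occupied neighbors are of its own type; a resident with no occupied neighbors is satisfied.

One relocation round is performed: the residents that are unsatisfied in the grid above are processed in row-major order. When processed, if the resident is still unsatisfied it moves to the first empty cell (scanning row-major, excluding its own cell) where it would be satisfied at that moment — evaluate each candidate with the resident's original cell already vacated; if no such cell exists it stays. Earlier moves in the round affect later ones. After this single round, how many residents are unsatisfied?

0

Initially unsatisfied (in order): (0,0), (1,0), (1,3), (1,4), (2,4).
  (0,0) → (0,2).
  (1,0): now satisfied by earlier moves; stays.
  (1,3) → (1,2).
  (1,4) → (2,0).
  (2,4): now satisfied by earlier moves; stays.
Resulting grid:
. 2 2 2 .
1 . 2 . .
1 . . . 2
All satisfied now.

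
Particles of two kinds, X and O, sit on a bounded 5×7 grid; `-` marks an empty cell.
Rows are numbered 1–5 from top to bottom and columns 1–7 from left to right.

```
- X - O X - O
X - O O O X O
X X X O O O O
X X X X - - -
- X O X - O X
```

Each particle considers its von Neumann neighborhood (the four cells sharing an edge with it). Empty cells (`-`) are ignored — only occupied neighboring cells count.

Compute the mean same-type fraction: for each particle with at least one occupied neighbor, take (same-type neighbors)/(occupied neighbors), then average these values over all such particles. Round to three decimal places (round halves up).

Row 1: (1,2)X — no occupied neighbors · (1,4)O 1/2 · (1,5)X 0/2 · (1,7)O 1/1
Row 2: (2,1)X 1/1 · (2,3)O 1/2 · (2,4)O 4/4 · (2,5)O 2/4 · (2,6)X 0/3 · (2,7)O 2/3
Row 3: (3,1)X 3/3 · (3,2)X 3/3 · (3,3)X 2/4 · (3,4)O 2/4 · (3,5)O 3/3 · (3,6)O 2/3 · (3,7)O 2/2
Row 4: (4,1)X 2/2 · (4,2)X 4/4 · (4,3)X 3/4 · (4,4)X 2/3
Row 5: (5,2)X 1/2 · (5,3)O 0/3 · (5,4)X 1/2 · (5,6)O 0/1 · (5,7)X 0/1
Sum over 25 particles: 1/2 + 0/2 + 1/1 + 1/1 + 1/2 + 4/4 + 2/4 + 0/3 + 2/3 + 3/3 + 3/3 + 2/4 + 2/4 + 3/3 + 2/3 + 2/2 + 2/2 + 4/4 + 3/4 + 2/3 + 1/2 + 0/3 + 1/2 + 0/1 + 0/1 = 61/4; mean = 61/4 ÷ 25 = 61/100 = 0.61 → 0.610.

0.610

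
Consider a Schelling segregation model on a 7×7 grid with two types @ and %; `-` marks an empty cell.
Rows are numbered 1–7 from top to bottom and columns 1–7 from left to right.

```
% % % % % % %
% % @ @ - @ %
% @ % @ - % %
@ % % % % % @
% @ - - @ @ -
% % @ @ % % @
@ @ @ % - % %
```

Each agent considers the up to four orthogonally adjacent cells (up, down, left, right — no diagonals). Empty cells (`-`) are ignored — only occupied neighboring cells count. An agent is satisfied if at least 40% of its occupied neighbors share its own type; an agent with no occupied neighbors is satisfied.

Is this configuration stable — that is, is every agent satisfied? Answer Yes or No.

No

Row 1: (1,1)% 2/2 ✓ · (1,2)% 3/3 ✓ · (1,3)% 2/3 ✓ · (1,4)% 2/3 ✓ · (1,5)% 2/2 ✓ · (1,6)% 2/3 ✓ · (1,7)% 2/2 ✓
Row 2: (2,1)% 3/3 ✓ · (2,2)% 2/4 ✓ · (2,3)@ 1/4 ✗ · (2,4)@ 2/3 ✓ · (2,6)@ 0/3 ✗ · (2,7)% 2/3 ✓
Row 3: (3,1)% 1/3 ✗ · (3,2)@ 0/4 ✗ · (3,3)% 1/4 ✗ · (3,4)@ 1/3 ✗ · (3,6)% 2/3 ✓ · (3,7)% 2/3 ✓
Row 4: (4,1)@ 0/3 ✗ · (4,2)% 1/4 ✗ · (4,3)% 3/3 ✓ · (4,4)% 2/3 ✓ · (4,5)% 2/3 ✓ · (4,6)% 2/4 ✓ · (4,7)@ 0/2 ✗
Row 5: (5,1)% 1/3 ✗ · (5,2)@ 0/3 ✗ · (5,5)@ 1/3 ✗ · (5,6)@ 1/3 ✗
Row 6: (6,1)% 2/3 ✓ · (6,2)% 1/4 ✗ · (6,3)@ 2/3 ✓ · (6,4)@ 1/3 ✗ · (6,5)% 1/3 ✗ · (6,6)% 2/4 ✓ · (6,7)@ 0/2 ✗
Row 7: (7,1)@ 1/2 ✓ · (7,2)@ 2/3 ✓ · (7,3)@ 2/3 ✓ · (7,4)% 0/2 ✗ · (7,6)% 2/2 ✓ · (7,7)% 1/2 ✓
For instance (2,3) has only 1/4 same-type neighbors, below 2/5.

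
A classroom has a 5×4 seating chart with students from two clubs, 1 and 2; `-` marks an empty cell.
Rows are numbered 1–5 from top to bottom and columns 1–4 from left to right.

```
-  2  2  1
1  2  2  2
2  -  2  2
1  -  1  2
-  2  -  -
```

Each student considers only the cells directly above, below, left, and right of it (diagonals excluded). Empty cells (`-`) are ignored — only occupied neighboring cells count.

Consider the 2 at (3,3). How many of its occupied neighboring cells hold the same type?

Occupied neighbors of (3,3): (2,3)=2, (4,3)=1, (3,4)=2.
Same type (2): 2 of 3.

2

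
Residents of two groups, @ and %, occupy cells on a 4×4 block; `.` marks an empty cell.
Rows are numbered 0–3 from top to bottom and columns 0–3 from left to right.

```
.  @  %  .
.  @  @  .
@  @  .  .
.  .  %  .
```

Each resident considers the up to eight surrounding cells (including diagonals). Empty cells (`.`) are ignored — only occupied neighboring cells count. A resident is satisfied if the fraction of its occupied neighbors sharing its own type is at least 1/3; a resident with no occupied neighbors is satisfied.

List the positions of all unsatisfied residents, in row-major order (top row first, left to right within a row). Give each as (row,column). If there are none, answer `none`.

(0,2), (3,2)

Row 0: (0,1)@ 2/3 satisfied · (0,2)% 0/3 not
Row 1: (1,1)@ 4/5 satisfied · (1,2)@ 3/4 satisfied
Row 2: (2,0)@ 2/2 satisfied · (2,1)@ 3/4 satisfied
Row 3: (3,2)% 0/1 not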